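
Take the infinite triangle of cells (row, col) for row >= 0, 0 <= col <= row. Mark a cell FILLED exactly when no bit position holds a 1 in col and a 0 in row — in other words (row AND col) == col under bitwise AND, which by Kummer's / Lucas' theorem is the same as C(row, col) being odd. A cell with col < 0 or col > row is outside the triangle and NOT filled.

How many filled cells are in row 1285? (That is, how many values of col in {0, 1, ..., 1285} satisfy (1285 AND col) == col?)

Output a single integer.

Answer: 16

Derivation:
1285 in binary = 10100000101
popcount(1285) = number of 1-bits in 10100000101 = 4
A col c satisfies (1285 AND c) == c iff every set bit of c is also set in 1285; each of the 4 set bits of 1285 can independently be on or off in c.
count = 2^4 = 16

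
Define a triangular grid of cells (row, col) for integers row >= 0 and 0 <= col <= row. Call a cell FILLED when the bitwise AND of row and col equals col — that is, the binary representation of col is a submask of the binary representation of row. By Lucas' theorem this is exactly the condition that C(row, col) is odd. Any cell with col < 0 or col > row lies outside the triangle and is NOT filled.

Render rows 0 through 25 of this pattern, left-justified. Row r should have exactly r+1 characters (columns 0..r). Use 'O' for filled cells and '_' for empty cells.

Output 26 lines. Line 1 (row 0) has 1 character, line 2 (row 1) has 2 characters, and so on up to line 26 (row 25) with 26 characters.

r0=0: O
r1=1: OO
r2=10: O_O
r3=11: OOOO
r4=100: O___O
r5=101: OO__OO
r6=110: O_O_O_O
r7=111: OOOOOOOO
r8=1000: O_______O
r9=1001: OO______OO
r10=1010: O_O_____O_O
r11=1011: OOOO____OOOO
r12=1100: O___O___O___O
r13=1101: OO__OO__OO__OO
r14=1110: O_O_O_O_O_O_O_O
r15=1111: OOOOOOOOOOOOOOOO
r16=10000: O_______________O
r17=10001: OO______________OO
r18=10010: O_O_____________O_O
r19=10011: OOOO____________OOOO
r20=10100: O___O___________O___O
r21=10101: OO__OO__________OO__OO
r22=10110: O_O_O_O_________O_O_O_O
r23=10111: OOOOOOOO________OOOOOOOO
r24=11000: O_______O_______O_______O
r25=11001: OO______OO______OO______OO

Answer: O
OO
O_O
OOOO
O___O
OO__OO
O_O_O_O
OOOOOOOO
O_______O
OO______OO
O_O_____O_O
OOOO____OOOO
O___O___O___O
OO__OO__OO__OO
O_O_O_O_O_O_O_O
OOOOOOOOOOOOOOOO
O_______________O
OO______________OO
O_O_____________O_O
OOOO____________OOOO
O___O___________O___O
OO__OO__________OO__OO
O_O_O_O_________O_O_O_O
OOOOOOOO________OOOOOOOO
O_______O_______O_______O
OO______OO______OO______OO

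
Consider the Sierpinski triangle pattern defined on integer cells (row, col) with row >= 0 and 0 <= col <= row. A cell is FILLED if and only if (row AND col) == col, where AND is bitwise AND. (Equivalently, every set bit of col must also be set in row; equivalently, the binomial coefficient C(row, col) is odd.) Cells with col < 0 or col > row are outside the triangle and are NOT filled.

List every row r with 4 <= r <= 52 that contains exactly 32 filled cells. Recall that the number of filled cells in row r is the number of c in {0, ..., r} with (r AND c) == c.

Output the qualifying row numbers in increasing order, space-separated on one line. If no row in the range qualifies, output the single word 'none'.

Answer: 31 47

Derivation:
Row r has 2^popcount(r) filled cells, so we need popcount(r) = log2(32) = 5.
Scan r = 4..52 and keep those with exactly 5 one-bits:
r=4=100 popcount=1 -> skip
r=5=101 popcount=2 -> skip
r=6=110 popcount=2 -> skip
r=7=111 popcount=3 -> skip
r=8=1000 popcount=1 -> skip
r=9=1001 popcount=2 -> skip
r=10=1010 popcount=2 -> skip
r=11=1011 popcount=3 -> skip
r=12=1100 popcount=2 -> skip
r=13=1101 popcount=3 -> skip
r=14=1110 popcount=3 -> skip
r=15=1111 popcount=4 -> skip
r=16=10000 popcount=1 -> skip
r=17=10001 popcount=2 -> skip
r=18=10010 popcount=2 -> skip
r=19=10011 popcount=3 -> skip
r=20=10100 popcount=2 -> skip
r=21=10101 popcount=3 -> skip
r=22=10110 popcount=3 -> skip
r=23=10111 popcount=4 -> skip
r=24=11000 popcount=2 -> skip
r=25=11001 popcount=3 -> skip
r=26=11010 popcount=3 -> skip
r=27=11011 popcount=4 -> skip
r=28=11100 popcount=3 -> skip
r=29=11101 popcount=4 -> skip
r=30=11110 popcount=4 -> skip
r=31=11111 popcount=5 -> KEEP
r=32=100000 popcount=1 -> skip
r=33=100001 popcount=2 -> skip
r=34=100010 popcount=2 -> skip
r=35=100011 popcount=3 -> skip
r=36=100100 popcount=2 -> skip
r=37=100101 popcount=3 -> skip
r=38=100110 popcount=3 -> skip
r=39=100111 popcount=4 -> skip
r=40=101000 popcount=2 -> skip
r=41=101001 popcount=3 -> skip
r=42=101010 popcount=3 -> skip
r=43=101011 popcount=4 -> skip
r=44=101100 popcount=3 -> skip
r=45=101101 popcount=4 -> skip
r=46=101110 popcount=4 -> skip
r=47=101111 popcount=5 -> KEEP
r=48=110000 popcount=2 -> skip
r=49=110001 popcount=3 -> skip
r=50=110010 popcount=3 -> skip
r=51=110011 popcount=4 -> skip
r=52=110100 popcount=3 -> skip
Kept rows: 31 47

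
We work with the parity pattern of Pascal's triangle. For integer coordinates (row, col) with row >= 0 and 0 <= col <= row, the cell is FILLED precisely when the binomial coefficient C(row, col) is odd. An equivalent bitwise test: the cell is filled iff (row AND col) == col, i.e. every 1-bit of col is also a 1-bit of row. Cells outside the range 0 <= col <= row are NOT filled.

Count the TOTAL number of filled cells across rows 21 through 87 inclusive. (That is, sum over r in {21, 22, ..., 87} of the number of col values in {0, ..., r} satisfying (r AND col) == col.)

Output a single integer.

Answer: 896

Derivation:
r21=10101 pc3: +8 =8
r22=10110 pc3: +8 =16
r23=10111 pc4: +16 =32
r24=11000 pc2: +4 =36
r25=11001 pc3: +8 =44
r26=11010 pc3: +8 =52
r27=11011 pc4: +16 =68
r28=11100 pc3: +8 =76
r29=11101 pc4: +16 =92
r30=11110 pc4: +16 =108
r31=11111 pc5: +32 =140
r32=100000 pc1: +2 =142
r33=100001 pc2: +4 =146
r34=100010 pc2: +4 =150
r35=100011 pc3: +8 =158
r36=100100 pc2: +4 =162
r37=100101 pc3: +8 =170
r38=100110 pc3: +8 =178
r39=100111 pc4: +16 =194
r40=101000 pc2: +4 =198
r41=101001 pc3: +8 =206
r42=101010 pc3: +8 =214
r43=101011 pc4: +16 =230
r44=101100 pc3: +8 =238
r45=101101 pc4: +16 =254
r46=101110 pc4: +16 =270
r47=101111 pc5: +32 =302
r48=110000 pc2: +4 =306
r49=110001 pc3: +8 =314
r50=110010 pc3: +8 =322
r51=110011 pc4: +16 =338
r52=110100 pc3: +8 =346
r53=110101 pc4: +16 =362
r54=110110 pc4: +16 =378
r55=110111 pc5: +32 =410
r56=111000 pc3: +8 =418
r57=111001 pc4: +16 =434
r58=111010 pc4: +16 =450
r59=111011 pc5: +32 =482
r60=111100 pc4: +16 =498
r61=111101 pc5: +32 =530
r62=111110 pc5: +32 =562
r63=111111 pc6: +64 =626
r64=1000000 pc1: +2 =628
r65=1000001 pc2: +4 =632
r66=1000010 pc2: +4 =636
r67=1000011 pc3: +8 =644
r68=1000100 pc2: +4 =648
r69=1000101 pc3: +8 =656
r70=1000110 pc3: +8 =664
r71=1000111 pc4: +16 =680
r72=1001000 pc2: +4 =684
r73=1001001 pc3: +8 =692
r74=1001010 pc3: +8 =700
r75=1001011 pc4: +16 =716
r76=1001100 pc3: +8 =724
r77=1001101 pc4: +16 =740
r78=1001110 pc4: +16 =756
r79=1001111 pc5: +32 =788
r80=1010000 pc2: +4 =792
r81=1010001 pc3: +8 =800
r82=1010010 pc3: +8 =808
r83=1010011 pc4: +16 =824
r84=1010100 pc3: +8 =832
r85=1010101 pc4: +16 =848
r86=1010110 pc4: +16 =864
r87=1010111 pc5: +32 =896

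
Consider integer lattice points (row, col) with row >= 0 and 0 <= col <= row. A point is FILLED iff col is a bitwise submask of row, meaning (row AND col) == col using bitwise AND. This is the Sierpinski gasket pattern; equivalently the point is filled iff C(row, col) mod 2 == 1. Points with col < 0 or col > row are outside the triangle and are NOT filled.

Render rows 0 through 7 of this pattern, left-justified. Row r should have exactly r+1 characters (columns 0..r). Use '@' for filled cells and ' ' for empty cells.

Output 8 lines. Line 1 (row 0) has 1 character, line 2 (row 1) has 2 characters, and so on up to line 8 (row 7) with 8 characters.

r0=0: @
r1=1: @@
r2=10: @ @
r3=11: @@@@
r4=100: @   @
r5=101: @@  @@
r6=110: @ @ @ @
r7=111: @@@@@@@@

Answer: @
@@
@ @
@@@@
@   @
@@  @@
@ @ @ @
@@@@@@@@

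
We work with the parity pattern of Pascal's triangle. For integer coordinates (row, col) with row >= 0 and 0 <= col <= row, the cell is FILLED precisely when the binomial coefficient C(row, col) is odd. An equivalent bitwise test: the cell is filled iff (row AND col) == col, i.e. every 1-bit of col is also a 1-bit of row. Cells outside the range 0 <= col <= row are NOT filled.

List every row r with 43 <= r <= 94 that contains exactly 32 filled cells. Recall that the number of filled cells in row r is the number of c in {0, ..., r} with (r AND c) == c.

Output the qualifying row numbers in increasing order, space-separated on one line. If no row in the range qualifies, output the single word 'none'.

Row r has 2^popcount(r) filled cells, so we need popcount(r) = log2(32) = 5.
Scan r = 43..94 and keep those with exactly 5 one-bits:
r=43=101011 popcount=4 -> skip
r=44=101100 popcount=3 -> skip
r=45=101101 popcount=4 -> skip
r=46=101110 popcount=4 -> skip
r=47=101111 popcount=5 -> KEEP
r=48=110000 popcount=2 -> skip
r=49=110001 popcount=3 -> skip
r=50=110010 popcount=3 -> skip
r=51=110011 popcount=4 -> skip
r=52=110100 popcount=3 -> skip
r=53=110101 popcount=4 -> skip
r=54=110110 popcount=4 -> skip
r=55=110111 popcount=5 -> KEEP
r=56=111000 popcount=3 -> skip
r=57=111001 popcount=4 -> skip
r=58=111010 popcount=4 -> skip
r=59=111011 popcount=5 -> KEEP
r=60=111100 popcount=4 -> skip
r=61=111101 popcount=5 -> KEEP
r=62=111110 popcount=5 -> KEEP
r=63=111111 popcount=6 -> skip
r=64=1000000 popcount=1 -> skip
r=65=1000001 popcount=2 -> skip
r=66=1000010 popcount=2 -> skip
r=67=1000011 popcount=3 -> skip
r=68=1000100 popcount=2 -> skip
r=69=1000101 popcount=3 -> skip
r=70=1000110 popcount=3 -> skip
r=71=1000111 popcount=4 -> skip
r=72=1001000 popcount=2 -> skip
r=73=1001001 popcount=3 -> skip
r=74=1001010 popcount=3 -> skip
r=75=1001011 popcount=4 -> skip
r=76=1001100 popcount=3 -> skip
r=77=1001101 popcount=4 -> skip
r=78=1001110 popcount=4 -> skip
r=79=1001111 popcount=5 -> KEEP
r=80=1010000 popcount=2 -> skip
r=81=1010001 popcount=3 -> skip
r=82=1010010 popcount=3 -> skip
r=83=1010011 popcount=4 -> skip
r=84=1010100 popcount=3 -> skip
r=85=1010101 popcount=4 -> skip
r=86=1010110 popcount=4 -> skip
r=87=1010111 popcount=5 -> KEEP
r=88=1011000 popcount=3 -> skip
r=89=1011001 popcount=4 -> skip
r=90=1011010 popcount=4 -> skip
r=91=1011011 popcount=5 -> KEEP
r=92=1011100 popcount=4 -> skip
r=93=1011101 popcount=5 -> KEEP
r=94=1011110 popcount=5 -> KEEP
Kept rows: 47 55 59 61 62 79 87 91 93 94

Answer: 47 55 59 61 62 79 87 91 93 94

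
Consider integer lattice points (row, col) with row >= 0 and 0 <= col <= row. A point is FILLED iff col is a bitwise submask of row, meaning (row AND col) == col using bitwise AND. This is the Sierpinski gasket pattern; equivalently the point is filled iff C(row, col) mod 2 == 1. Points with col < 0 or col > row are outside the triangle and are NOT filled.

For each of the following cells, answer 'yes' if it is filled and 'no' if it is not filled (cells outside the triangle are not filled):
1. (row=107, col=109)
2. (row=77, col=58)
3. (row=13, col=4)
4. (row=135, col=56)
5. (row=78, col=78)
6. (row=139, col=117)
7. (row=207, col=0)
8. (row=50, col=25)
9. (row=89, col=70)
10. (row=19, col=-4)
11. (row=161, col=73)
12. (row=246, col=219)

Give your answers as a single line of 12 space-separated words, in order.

Answer: no no yes no yes no yes no no no no no

Derivation:
(107,109): col outside [0, 107] -> not filled
(77,58): row=0b1001101, col=0b111010, row AND col = 0b1000 = 8; 8 != 58 -> empty
(13,4): row=0b1101, col=0b100, row AND col = 0b100 = 4; 4 == 4 -> filled
(135,56): row=0b10000111, col=0b111000, row AND col = 0b0 = 0; 0 != 56 -> empty
(78,78): row=0b1001110, col=0b1001110, row AND col = 0b1001110 = 78; 78 == 78 -> filled
(139,117): row=0b10001011, col=0b1110101, row AND col = 0b1 = 1; 1 != 117 -> empty
(207,0): row=0b11001111, col=0b0, row AND col = 0b0 = 0; 0 == 0 -> filled
(50,25): row=0b110010, col=0b11001, row AND col = 0b10000 = 16; 16 != 25 -> empty
(89,70): row=0b1011001, col=0b1000110, row AND col = 0b1000000 = 64; 64 != 70 -> empty
(19,-4): col outside [0, 19] -> not filled
(161,73): row=0b10100001, col=0b1001001, row AND col = 0b1 = 1; 1 != 73 -> empty
(246,219): row=0b11110110, col=0b11011011, row AND col = 0b11010010 = 210; 210 != 219 -> empty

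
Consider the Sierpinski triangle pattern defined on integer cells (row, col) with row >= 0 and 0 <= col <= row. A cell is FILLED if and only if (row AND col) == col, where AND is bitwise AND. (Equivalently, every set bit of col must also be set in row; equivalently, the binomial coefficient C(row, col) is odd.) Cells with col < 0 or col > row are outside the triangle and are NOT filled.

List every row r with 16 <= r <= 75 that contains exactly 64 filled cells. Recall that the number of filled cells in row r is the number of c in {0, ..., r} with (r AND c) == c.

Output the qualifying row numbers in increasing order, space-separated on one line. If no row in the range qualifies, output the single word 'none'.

Row r has 2^popcount(r) filled cells, so we need popcount(r) = log2(64) = 6.
Scan r = 16..75 and keep those with exactly 6 one-bits:
r=16=10000 popcount=1 -> skip
r=17=10001 popcount=2 -> skip
r=18=10010 popcount=2 -> skip
r=19=10011 popcount=3 -> skip
r=20=10100 popcount=2 -> skip
r=21=10101 popcount=3 -> skip
r=22=10110 popcount=3 -> skip
r=23=10111 popcount=4 -> skip
r=24=11000 popcount=2 -> skip
r=25=11001 popcount=3 -> skip
r=26=11010 popcount=3 -> skip
r=27=11011 popcount=4 -> skip
r=28=11100 popcount=3 -> skip
r=29=11101 popcount=4 -> skip
r=30=11110 popcount=4 -> skip
r=31=11111 popcount=5 -> skip
r=32=100000 popcount=1 -> skip
r=33=100001 popcount=2 -> skip
r=34=100010 popcount=2 -> skip
r=35=100011 popcount=3 -> skip
r=36=100100 popcount=2 -> skip
r=37=100101 popcount=3 -> skip
r=38=100110 popcount=3 -> skip
r=39=100111 popcount=4 -> skip
r=40=101000 popcount=2 -> skip
r=41=101001 popcount=3 -> skip
r=42=101010 popcount=3 -> skip
r=43=101011 popcount=4 -> skip
r=44=101100 popcount=3 -> skip
r=45=101101 popcount=4 -> skip
r=46=101110 popcount=4 -> skip
r=47=101111 popcount=5 -> skip
r=48=110000 popcount=2 -> skip
r=49=110001 popcount=3 -> skip
r=50=110010 popcount=3 -> skip
r=51=110011 popcount=4 -> skip
r=52=110100 popcount=3 -> skip
r=53=110101 popcount=4 -> skip
r=54=110110 popcount=4 -> skip
r=55=110111 popcount=5 -> skip
r=56=111000 popcount=3 -> skip
r=57=111001 popcount=4 -> skip
r=58=111010 popcount=4 -> skip
r=59=111011 popcount=5 -> skip
r=60=111100 popcount=4 -> skip
r=61=111101 popcount=5 -> skip
r=62=111110 popcount=5 -> skip
r=63=111111 popcount=6 -> KEEP
r=64=1000000 popcount=1 -> skip
r=65=1000001 popcount=2 -> skip
r=66=1000010 popcount=2 -> skip
r=67=1000011 popcount=3 -> skip
r=68=1000100 popcount=2 -> skip
r=69=1000101 popcount=3 -> skip
r=70=1000110 popcount=3 -> skip
r=71=1000111 popcount=4 -> skip
r=72=1001000 popcount=2 -> skip
r=73=1001001 popcount=3 -> skip
r=74=1001010 popcount=3 -> skip
r=75=1001011 popcount=4 -> skip
Kept rows: 63

Answer: 63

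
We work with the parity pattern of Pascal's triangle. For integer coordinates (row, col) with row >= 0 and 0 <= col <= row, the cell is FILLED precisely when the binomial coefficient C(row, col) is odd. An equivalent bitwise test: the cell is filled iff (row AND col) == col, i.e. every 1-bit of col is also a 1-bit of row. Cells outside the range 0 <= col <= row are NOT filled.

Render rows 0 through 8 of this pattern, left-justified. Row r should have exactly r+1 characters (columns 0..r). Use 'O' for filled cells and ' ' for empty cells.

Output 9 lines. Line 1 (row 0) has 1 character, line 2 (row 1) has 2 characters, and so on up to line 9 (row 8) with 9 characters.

r0=0: O
r1=1: OO
r2=10: O O
r3=11: OOOO
r4=100: O   O
r5=101: OO  OO
r6=110: O O O O
r7=111: OOOOOOOO
r8=1000: O       O

Answer: O
OO
O O
OOOO
O   O
OO  OO
O O O O
OOOOOOOO
O       O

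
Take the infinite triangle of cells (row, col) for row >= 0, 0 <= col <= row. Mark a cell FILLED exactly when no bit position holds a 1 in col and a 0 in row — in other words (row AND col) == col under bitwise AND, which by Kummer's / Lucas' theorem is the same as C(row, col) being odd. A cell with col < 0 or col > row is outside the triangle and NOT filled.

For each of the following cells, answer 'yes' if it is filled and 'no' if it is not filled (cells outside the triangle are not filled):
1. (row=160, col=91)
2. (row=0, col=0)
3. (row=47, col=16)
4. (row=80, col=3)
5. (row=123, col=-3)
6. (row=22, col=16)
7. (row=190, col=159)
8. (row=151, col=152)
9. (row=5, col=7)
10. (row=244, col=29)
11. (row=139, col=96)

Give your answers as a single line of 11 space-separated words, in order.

(160,91): row=0b10100000, col=0b1011011, row AND col = 0b0 = 0; 0 != 91 -> empty
(0,0): row=0b0, col=0b0, row AND col = 0b0 = 0; 0 == 0 -> filled
(47,16): row=0b101111, col=0b10000, row AND col = 0b0 = 0; 0 != 16 -> empty
(80,3): row=0b1010000, col=0b11, row AND col = 0b0 = 0; 0 != 3 -> empty
(123,-3): col outside [0, 123] -> not filled
(22,16): row=0b10110, col=0b10000, row AND col = 0b10000 = 16; 16 == 16 -> filled
(190,159): row=0b10111110, col=0b10011111, row AND col = 0b10011110 = 158; 158 != 159 -> empty
(151,152): col outside [0, 151] -> not filled
(5,7): col outside [0, 5] -> not filled
(244,29): row=0b11110100, col=0b11101, row AND col = 0b10100 = 20; 20 != 29 -> empty
(139,96): row=0b10001011, col=0b1100000, row AND col = 0b0 = 0; 0 != 96 -> empty

Answer: no yes no no no yes no no no no no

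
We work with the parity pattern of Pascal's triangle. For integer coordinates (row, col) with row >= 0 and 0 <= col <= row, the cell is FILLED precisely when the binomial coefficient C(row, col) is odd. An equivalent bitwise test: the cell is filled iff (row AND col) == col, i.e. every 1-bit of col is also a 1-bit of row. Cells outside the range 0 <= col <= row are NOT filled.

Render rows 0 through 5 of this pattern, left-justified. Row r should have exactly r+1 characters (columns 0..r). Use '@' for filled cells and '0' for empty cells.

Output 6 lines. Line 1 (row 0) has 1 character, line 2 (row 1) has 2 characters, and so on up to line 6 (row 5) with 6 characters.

r0=0: @
r1=1: @@
r2=10: @0@
r3=11: @@@@
r4=100: @000@
r5=101: @@00@@

Answer: @
@@
@0@
@@@@
@000@
@@00@@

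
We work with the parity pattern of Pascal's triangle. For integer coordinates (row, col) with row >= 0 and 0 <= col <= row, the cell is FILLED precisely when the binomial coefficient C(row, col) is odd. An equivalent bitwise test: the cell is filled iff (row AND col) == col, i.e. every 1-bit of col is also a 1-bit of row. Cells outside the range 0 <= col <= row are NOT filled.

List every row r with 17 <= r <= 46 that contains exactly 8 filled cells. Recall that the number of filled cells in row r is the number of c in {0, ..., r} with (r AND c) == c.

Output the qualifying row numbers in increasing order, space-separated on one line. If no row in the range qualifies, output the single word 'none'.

Row r has 2^popcount(r) filled cells, so we need popcount(r) = log2(8) = 3.
Scan r = 17..46 and keep those with exactly 3 one-bits:
r=17=10001 popcount=2 -> skip
r=18=10010 popcount=2 -> skip
r=19=10011 popcount=3 -> KEEP
r=20=10100 popcount=2 -> skip
r=21=10101 popcount=3 -> KEEP
r=22=10110 popcount=3 -> KEEP
r=23=10111 popcount=4 -> skip
r=24=11000 popcount=2 -> skip
r=25=11001 popcount=3 -> KEEP
r=26=11010 popcount=3 -> KEEP
r=27=11011 popcount=4 -> skip
r=28=11100 popcount=3 -> KEEP
r=29=11101 popcount=4 -> skip
r=30=11110 popcount=4 -> skip
r=31=11111 popcount=5 -> skip
r=32=100000 popcount=1 -> skip
r=33=100001 popcount=2 -> skip
r=34=100010 popcount=2 -> skip
r=35=100011 popcount=3 -> KEEP
r=36=100100 popcount=2 -> skip
r=37=100101 popcount=3 -> KEEP
r=38=100110 popcount=3 -> KEEP
r=39=100111 popcount=4 -> skip
r=40=101000 popcount=2 -> skip
r=41=101001 popcount=3 -> KEEP
r=42=101010 popcount=3 -> KEEP
r=43=101011 popcount=4 -> skip
r=44=101100 popcount=3 -> KEEP
r=45=101101 popcount=4 -> skip
r=46=101110 popcount=4 -> skip
Kept rows: 19 21 22 25 26 28 35 37 38 41 42 44

Answer: 19 21 22 25 26 28 35 37 38 41 42 44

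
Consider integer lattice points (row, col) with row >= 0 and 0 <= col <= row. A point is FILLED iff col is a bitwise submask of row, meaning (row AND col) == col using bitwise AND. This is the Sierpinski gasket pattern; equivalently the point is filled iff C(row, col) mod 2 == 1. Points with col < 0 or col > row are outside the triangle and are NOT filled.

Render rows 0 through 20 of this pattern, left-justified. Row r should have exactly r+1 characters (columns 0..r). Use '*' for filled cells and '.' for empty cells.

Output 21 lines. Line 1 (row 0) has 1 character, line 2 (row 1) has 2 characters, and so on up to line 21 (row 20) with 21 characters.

r0=0: *
r1=1: **
r2=10: *.*
r3=11: ****
r4=100: *...*
r5=101: **..**
r6=110: *.*.*.*
r7=111: ********
r8=1000: *.......*
r9=1001: **......**
r10=1010: *.*.....*.*
r11=1011: ****....****
r12=1100: *...*...*...*
r13=1101: **..**..**..**
r14=1110: *.*.*.*.*.*.*.*
r15=1111: ****************
r16=10000: *...............*
r17=10001: **..............**
r18=10010: *.*.............*.*
r19=10011: ****............****
r20=10100: *...*...........*...*

Answer: *
**
*.*
****
*...*
**..**
*.*.*.*
********
*.......*
**......**
*.*.....*.*
****....****
*...*...*...*
**..**..**..**
*.*.*.*.*.*.*.*
****************
*...............*
**..............**
*.*.............*.*
****............****
*...*...........*...*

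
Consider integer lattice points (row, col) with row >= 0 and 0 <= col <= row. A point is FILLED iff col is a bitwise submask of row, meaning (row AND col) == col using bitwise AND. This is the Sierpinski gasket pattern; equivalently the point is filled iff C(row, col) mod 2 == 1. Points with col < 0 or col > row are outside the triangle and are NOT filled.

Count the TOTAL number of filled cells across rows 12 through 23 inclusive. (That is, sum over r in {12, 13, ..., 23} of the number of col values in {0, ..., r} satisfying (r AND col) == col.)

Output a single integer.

r12=1100 pc2: +4 =4
r13=1101 pc3: +8 =12
r14=1110 pc3: +8 =20
r15=1111 pc4: +16 =36
r16=10000 pc1: +2 =38
r17=10001 pc2: +4 =42
r18=10010 pc2: +4 =46
r19=10011 pc3: +8 =54
r20=10100 pc2: +4 =58
r21=10101 pc3: +8 =66
r22=10110 pc3: +8 =74
r23=10111 pc4: +16 =90

Answer: 90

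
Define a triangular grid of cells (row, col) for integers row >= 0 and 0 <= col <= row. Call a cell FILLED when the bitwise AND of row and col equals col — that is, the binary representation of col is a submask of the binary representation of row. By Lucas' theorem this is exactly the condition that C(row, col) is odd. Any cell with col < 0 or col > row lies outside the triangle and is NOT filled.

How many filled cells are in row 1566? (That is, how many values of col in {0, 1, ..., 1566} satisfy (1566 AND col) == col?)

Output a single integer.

1566 in binary = 11000011110
popcount(1566) = number of 1-bits in 11000011110 = 6
A col c satisfies (1566 AND c) == c iff every set bit of c is also set in 1566; each of the 6 set bits of 1566 can independently be on or off in c.
count = 2^6 = 64

Answer: 64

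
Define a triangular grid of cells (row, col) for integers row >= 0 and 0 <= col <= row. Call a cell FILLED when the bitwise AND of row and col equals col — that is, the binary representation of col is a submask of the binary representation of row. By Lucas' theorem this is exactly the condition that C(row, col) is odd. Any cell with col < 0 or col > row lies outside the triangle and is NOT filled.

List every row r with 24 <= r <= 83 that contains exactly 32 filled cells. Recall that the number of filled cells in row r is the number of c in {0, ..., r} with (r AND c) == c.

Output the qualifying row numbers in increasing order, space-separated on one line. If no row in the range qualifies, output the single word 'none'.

Answer: 31 47 55 59 61 62 79

Derivation:
Row r has 2^popcount(r) filled cells, so we need popcount(r) = log2(32) = 5.
Scan r = 24..83 and keep those with exactly 5 one-bits:
r=24=11000 popcount=2 -> skip
r=25=11001 popcount=3 -> skip
r=26=11010 popcount=3 -> skip
r=27=11011 popcount=4 -> skip
r=28=11100 popcount=3 -> skip
r=29=11101 popcount=4 -> skip
r=30=11110 popcount=4 -> skip
r=31=11111 popcount=5 -> KEEP
r=32=100000 popcount=1 -> skip
r=33=100001 popcount=2 -> skip
r=34=100010 popcount=2 -> skip
r=35=100011 popcount=3 -> skip
r=36=100100 popcount=2 -> skip
r=37=100101 popcount=3 -> skip
r=38=100110 popcount=3 -> skip
r=39=100111 popcount=4 -> skip
r=40=101000 popcount=2 -> skip
r=41=101001 popcount=3 -> skip
r=42=101010 popcount=3 -> skip
r=43=101011 popcount=4 -> skip
r=44=101100 popcount=3 -> skip
r=45=101101 popcount=4 -> skip
r=46=101110 popcount=4 -> skip
r=47=101111 popcount=5 -> KEEP
r=48=110000 popcount=2 -> skip
r=49=110001 popcount=3 -> skip
r=50=110010 popcount=3 -> skip
r=51=110011 popcount=4 -> skip
r=52=110100 popcount=3 -> skip
r=53=110101 popcount=4 -> skip
r=54=110110 popcount=4 -> skip
r=55=110111 popcount=5 -> KEEP
r=56=111000 popcount=3 -> skip
r=57=111001 popcount=4 -> skip
r=58=111010 popcount=4 -> skip
r=59=111011 popcount=5 -> KEEP
r=60=111100 popcount=4 -> skip
r=61=111101 popcount=5 -> KEEP
r=62=111110 popcount=5 -> KEEP
r=63=111111 popcount=6 -> skip
r=64=1000000 popcount=1 -> skip
r=65=1000001 popcount=2 -> skip
r=66=1000010 popcount=2 -> skip
r=67=1000011 popcount=3 -> skip
r=68=1000100 popcount=2 -> skip
r=69=1000101 popcount=3 -> skip
r=70=1000110 popcount=3 -> skip
r=71=1000111 popcount=4 -> skip
r=72=1001000 popcount=2 -> skip
r=73=1001001 popcount=3 -> skip
r=74=1001010 popcount=3 -> skip
r=75=1001011 popcount=4 -> skip
r=76=1001100 popcount=3 -> skip
r=77=1001101 popcount=4 -> skip
r=78=1001110 popcount=4 -> skip
r=79=1001111 popcount=5 -> KEEP
r=80=1010000 popcount=2 -> skip
r=81=1010001 popcount=3 -> skip
r=82=1010010 popcount=3 -> skip
r=83=1010011 popcount=4 -> skip
Kept rows: 31 47 55 59 61 62 79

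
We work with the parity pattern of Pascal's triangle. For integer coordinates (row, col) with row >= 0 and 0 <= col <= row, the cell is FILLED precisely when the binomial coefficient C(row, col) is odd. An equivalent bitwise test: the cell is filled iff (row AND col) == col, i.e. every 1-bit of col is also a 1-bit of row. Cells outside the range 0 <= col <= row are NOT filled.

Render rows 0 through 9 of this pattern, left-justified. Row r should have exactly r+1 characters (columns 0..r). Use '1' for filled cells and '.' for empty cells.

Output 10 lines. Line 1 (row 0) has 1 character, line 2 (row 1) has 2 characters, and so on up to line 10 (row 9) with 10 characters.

Answer: 1
11
1.1
1111
1...1
11..11
1.1.1.1
11111111
1.......1
11......11

Derivation:
r0=0: 1
r1=1: 11
r2=10: 1.1
r3=11: 1111
r4=100: 1...1
r5=101: 11..11
r6=110: 1.1.1.1
r7=111: 11111111
r8=1000: 1.......1
r9=1001: 11......11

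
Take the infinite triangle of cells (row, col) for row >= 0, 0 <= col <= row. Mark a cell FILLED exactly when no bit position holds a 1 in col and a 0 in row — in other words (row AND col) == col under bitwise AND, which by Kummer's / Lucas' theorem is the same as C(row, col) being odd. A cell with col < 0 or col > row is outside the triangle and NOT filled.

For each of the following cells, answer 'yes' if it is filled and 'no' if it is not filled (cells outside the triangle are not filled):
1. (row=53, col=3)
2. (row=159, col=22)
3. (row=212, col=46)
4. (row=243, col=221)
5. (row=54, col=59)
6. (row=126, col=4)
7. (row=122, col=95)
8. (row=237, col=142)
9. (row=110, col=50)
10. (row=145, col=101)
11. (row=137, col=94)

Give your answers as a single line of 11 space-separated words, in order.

Answer: no yes no no no yes no no no no no

Derivation:
(53,3): row=0b110101, col=0b11, row AND col = 0b1 = 1; 1 != 3 -> empty
(159,22): row=0b10011111, col=0b10110, row AND col = 0b10110 = 22; 22 == 22 -> filled
(212,46): row=0b11010100, col=0b101110, row AND col = 0b100 = 4; 4 != 46 -> empty
(243,221): row=0b11110011, col=0b11011101, row AND col = 0b11010001 = 209; 209 != 221 -> empty
(54,59): col outside [0, 54] -> not filled
(126,4): row=0b1111110, col=0b100, row AND col = 0b100 = 4; 4 == 4 -> filled
(122,95): row=0b1111010, col=0b1011111, row AND col = 0b1011010 = 90; 90 != 95 -> empty
(237,142): row=0b11101101, col=0b10001110, row AND col = 0b10001100 = 140; 140 != 142 -> empty
(110,50): row=0b1101110, col=0b110010, row AND col = 0b100010 = 34; 34 != 50 -> empty
(145,101): row=0b10010001, col=0b1100101, row AND col = 0b1 = 1; 1 != 101 -> empty
(137,94): row=0b10001001, col=0b1011110, row AND col = 0b1000 = 8; 8 != 94 -> empty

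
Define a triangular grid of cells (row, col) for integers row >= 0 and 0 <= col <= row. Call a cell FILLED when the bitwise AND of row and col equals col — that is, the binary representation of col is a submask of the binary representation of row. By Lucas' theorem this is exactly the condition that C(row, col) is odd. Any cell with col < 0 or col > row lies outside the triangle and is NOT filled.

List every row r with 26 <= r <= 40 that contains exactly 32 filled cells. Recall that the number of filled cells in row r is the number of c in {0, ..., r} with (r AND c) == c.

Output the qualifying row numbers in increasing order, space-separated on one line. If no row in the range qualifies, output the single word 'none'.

Row r has 2^popcount(r) filled cells, so we need popcount(r) = log2(32) = 5.
Scan r = 26..40 and keep those with exactly 5 one-bits:
r=26=11010 popcount=3 -> skip
r=27=11011 popcount=4 -> skip
r=28=11100 popcount=3 -> skip
r=29=11101 popcount=4 -> skip
r=30=11110 popcount=4 -> skip
r=31=11111 popcount=5 -> KEEP
r=32=100000 popcount=1 -> skip
r=33=100001 popcount=2 -> skip
r=34=100010 popcount=2 -> skip
r=35=100011 popcount=3 -> skip
r=36=100100 popcount=2 -> skip
r=37=100101 popcount=3 -> skip
r=38=100110 popcount=3 -> skip
r=39=100111 popcount=4 -> skip
r=40=101000 popcount=2 -> skip
Kept rows: 31

Answer: 31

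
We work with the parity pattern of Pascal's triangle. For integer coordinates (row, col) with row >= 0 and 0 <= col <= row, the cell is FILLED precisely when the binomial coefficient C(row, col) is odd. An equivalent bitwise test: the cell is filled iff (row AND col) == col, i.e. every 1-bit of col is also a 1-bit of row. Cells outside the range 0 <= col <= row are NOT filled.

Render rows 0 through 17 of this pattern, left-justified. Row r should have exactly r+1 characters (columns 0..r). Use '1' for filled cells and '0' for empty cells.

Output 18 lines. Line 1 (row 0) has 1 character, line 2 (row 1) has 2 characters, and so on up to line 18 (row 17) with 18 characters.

r0=0: 1
r1=1: 11
r2=10: 101
r3=11: 1111
r4=100: 10001
r5=101: 110011
r6=110: 1010101
r7=111: 11111111
r8=1000: 100000001
r9=1001: 1100000011
r10=1010: 10100000101
r11=1011: 111100001111
r12=1100: 1000100010001
r13=1101: 11001100110011
r14=1110: 101010101010101
r15=1111: 1111111111111111
r16=10000: 10000000000000001
r17=10001: 110000000000000011

Answer: 1
11
101
1111
10001
110011
1010101
11111111
100000001
1100000011
10100000101
111100001111
1000100010001
11001100110011
101010101010101
1111111111111111
10000000000000001
110000000000000011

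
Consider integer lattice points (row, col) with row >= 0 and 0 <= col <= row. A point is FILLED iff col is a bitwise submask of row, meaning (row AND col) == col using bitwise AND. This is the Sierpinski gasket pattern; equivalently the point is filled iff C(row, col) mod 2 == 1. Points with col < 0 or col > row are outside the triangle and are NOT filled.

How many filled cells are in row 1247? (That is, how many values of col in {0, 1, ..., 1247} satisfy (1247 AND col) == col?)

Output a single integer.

1247 in binary = 10011011111
popcount(1247) = number of 1-bits in 10011011111 = 8
A col c satisfies (1247 AND c) == c iff every set bit of c is also set in 1247; each of the 8 set bits of 1247 can independently be on or off in c.
count = 2^8 = 256

Answer: 256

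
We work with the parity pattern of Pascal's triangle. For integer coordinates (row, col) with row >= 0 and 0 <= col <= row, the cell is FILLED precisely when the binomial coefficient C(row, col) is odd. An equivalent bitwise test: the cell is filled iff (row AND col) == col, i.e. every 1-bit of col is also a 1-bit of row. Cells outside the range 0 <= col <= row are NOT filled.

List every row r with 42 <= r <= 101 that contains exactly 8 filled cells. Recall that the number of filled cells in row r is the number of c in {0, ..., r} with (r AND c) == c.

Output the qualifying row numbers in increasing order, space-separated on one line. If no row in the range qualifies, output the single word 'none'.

Answer: 42 44 49 50 52 56 67 69 70 73 74 76 81 82 84 88 97 98 100

Derivation:
Row r has 2^popcount(r) filled cells, so we need popcount(r) = log2(8) = 3.
Scan r = 42..101 and keep those with exactly 3 one-bits:
r=42=101010 popcount=3 -> KEEP
r=43=101011 popcount=4 -> skip
r=44=101100 popcount=3 -> KEEP
r=45=101101 popcount=4 -> skip
r=46=101110 popcount=4 -> skip
r=47=101111 popcount=5 -> skip
r=48=110000 popcount=2 -> skip
r=49=110001 popcount=3 -> KEEP
r=50=110010 popcount=3 -> KEEP
r=51=110011 popcount=4 -> skip
r=52=110100 popcount=3 -> KEEP
r=53=110101 popcount=4 -> skip
r=54=110110 popcount=4 -> skip
r=55=110111 popcount=5 -> skip
r=56=111000 popcount=3 -> KEEP
r=57=111001 popcount=4 -> skip
r=58=111010 popcount=4 -> skip
r=59=111011 popcount=5 -> skip
r=60=111100 popcount=4 -> skip
r=61=111101 popcount=5 -> skip
r=62=111110 popcount=5 -> skip
r=63=111111 popcount=6 -> skip
r=64=1000000 popcount=1 -> skip
r=65=1000001 popcount=2 -> skip
r=66=1000010 popcount=2 -> skip
r=67=1000011 popcount=3 -> KEEP
r=68=1000100 popcount=2 -> skip
r=69=1000101 popcount=3 -> KEEP
r=70=1000110 popcount=3 -> KEEP
r=71=1000111 popcount=4 -> skip
r=72=1001000 popcount=2 -> skip
r=73=1001001 popcount=3 -> KEEP
r=74=1001010 popcount=3 -> KEEP
r=75=1001011 popcount=4 -> skip
r=76=1001100 popcount=3 -> KEEP
r=77=1001101 popcount=4 -> skip
r=78=1001110 popcount=4 -> skip
r=79=1001111 popcount=5 -> skip
r=80=1010000 popcount=2 -> skip
r=81=1010001 popcount=3 -> KEEP
r=82=1010010 popcount=3 -> KEEP
r=83=1010011 popcount=4 -> skip
r=84=1010100 popcount=3 -> KEEP
r=85=1010101 popcount=4 -> skip
r=86=1010110 popcount=4 -> skip
r=87=1010111 popcount=5 -> skip
r=88=1011000 popcount=3 -> KEEP
r=89=1011001 popcount=4 -> skip
r=90=1011010 popcount=4 -> skip
r=91=1011011 popcount=5 -> skip
r=92=1011100 popcount=4 -> skip
r=93=1011101 popcount=5 -> skip
r=94=1011110 popcount=5 -> skip
r=95=1011111 popcount=6 -> skip
r=96=1100000 popcount=2 -> skip
r=97=1100001 popcount=3 -> KEEP
r=98=1100010 popcount=3 -> KEEP
r=99=1100011 popcount=4 -> skip
r=100=1100100 popcount=3 -> KEEP
r=101=1100101 popcount=4 -> skip
Kept rows: 42 44 49 50 52 56 67 69 70 73 74 76 81 82 84 88 97 98 100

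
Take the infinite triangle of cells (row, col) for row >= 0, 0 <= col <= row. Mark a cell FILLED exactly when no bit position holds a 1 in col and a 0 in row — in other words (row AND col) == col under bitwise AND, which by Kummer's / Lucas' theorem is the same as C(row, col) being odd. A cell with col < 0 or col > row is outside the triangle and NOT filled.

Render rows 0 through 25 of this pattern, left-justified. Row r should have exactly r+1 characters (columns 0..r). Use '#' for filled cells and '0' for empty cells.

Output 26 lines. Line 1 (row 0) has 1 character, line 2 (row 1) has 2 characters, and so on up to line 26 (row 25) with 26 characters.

Answer: #
##
#0#
####
#000#
##00##
#0#0#0#
########
#0000000#
##000000##
#0#00000#0#
####0000####
#000#000#000#
##00##00##00##
#0#0#0#0#0#0#0#
################
#000000000000000#
##00000000000000##
#0#0000000000000#0#
####000000000000####
#000#00000000000#000#
##00##0000000000##00##
#0#0#0#000000000#0#0#0#
########00000000########
#0000000#0000000#0000000#
##000000##000000##000000##

Derivation:
r0=0: #
r1=1: ##
r2=10: #0#
r3=11: ####
r4=100: #000#
r5=101: ##00##
r6=110: #0#0#0#
r7=111: ########
r8=1000: #0000000#
r9=1001: ##000000##
r10=1010: #0#00000#0#
r11=1011: ####0000####
r12=1100: #000#000#000#
r13=1101: ##00##00##00##
r14=1110: #0#0#0#0#0#0#0#
r15=1111: ################
r16=10000: #000000000000000#
r17=10001: ##00000000000000##
r18=10010: #0#0000000000000#0#
r19=10011: ####000000000000####
r20=10100: #000#00000000000#000#
r21=10101: ##00##0000000000##00##
r22=10110: #0#0#0#000000000#0#0#0#
r23=10111: ########00000000########
r24=11000: #0000000#0000000#0000000#
r25=11001: ##000000##000000##000000##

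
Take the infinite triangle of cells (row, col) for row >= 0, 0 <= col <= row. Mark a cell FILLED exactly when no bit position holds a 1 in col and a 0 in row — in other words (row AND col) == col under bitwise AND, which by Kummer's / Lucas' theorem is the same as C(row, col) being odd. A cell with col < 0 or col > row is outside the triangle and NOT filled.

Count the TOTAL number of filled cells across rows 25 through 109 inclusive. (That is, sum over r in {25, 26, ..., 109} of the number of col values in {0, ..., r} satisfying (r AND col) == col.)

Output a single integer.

r25=11001 pc3: +8 =8
r26=11010 pc3: +8 =16
r27=11011 pc4: +16 =32
r28=11100 pc3: +8 =40
r29=11101 pc4: +16 =56
r30=11110 pc4: +16 =72
r31=11111 pc5: +32 =104
r32=100000 pc1: +2 =106
r33=100001 pc2: +4 =110
r34=100010 pc2: +4 =114
r35=100011 pc3: +8 =122
r36=100100 pc2: +4 =126
r37=100101 pc3: +8 =134
r38=100110 pc3: +8 =142
r39=100111 pc4: +16 =158
r40=101000 pc2: +4 =162
r41=101001 pc3: +8 =170
r42=101010 pc3: +8 =178
r43=101011 pc4: +16 =194
r44=101100 pc3: +8 =202
r45=101101 pc4: +16 =218
r46=101110 pc4: +16 =234
r47=101111 pc5: +32 =266
r48=110000 pc2: +4 =270
r49=110001 pc3: +8 =278
r50=110010 pc3: +8 =286
r51=110011 pc4: +16 =302
r52=110100 pc3: +8 =310
r53=110101 pc4: +16 =326
r54=110110 pc4: +16 =342
r55=110111 pc5: +32 =374
r56=111000 pc3: +8 =382
r57=111001 pc4: +16 =398
r58=111010 pc4: +16 =414
r59=111011 pc5: +32 =446
r60=111100 pc4: +16 =462
r61=111101 pc5: +32 =494
r62=111110 pc5: +32 =526
r63=111111 pc6: +64 =590
r64=1000000 pc1: +2 =592
r65=1000001 pc2: +4 =596
r66=1000010 pc2: +4 =600
r67=1000011 pc3: +8 =608
r68=1000100 pc2: +4 =612
r69=1000101 pc3: +8 =620
r70=1000110 pc3: +8 =628
r71=1000111 pc4: +16 =644
r72=1001000 pc2: +4 =648
r73=1001001 pc3: +8 =656
r74=1001010 pc3: +8 =664
r75=1001011 pc4: +16 =680
r76=1001100 pc3: +8 =688
r77=1001101 pc4: +16 =704
r78=1001110 pc4: +16 =720
r79=1001111 pc5: +32 =752
r80=1010000 pc2: +4 =756
r81=1010001 pc3: +8 =764
r82=1010010 pc3: +8 =772
r83=1010011 pc4: +16 =788
r84=1010100 pc3: +8 =796
r85=1010101 pc4: +16 =812
r86=1010110 pc4: +16 =828
r87=1010111 pc5: +32 =860
r88=1011000 pc3: +8 =868
r89=1011001 pc4: +16 =884
r90=1011010 pc4: +16 =900
r91=1011011 pc5: +32 =932
r92=1011100 pc4: +16 =948
r93=1011101 pc5: +32 =980
r94=1011110 pc5: +32 =1012
r95=1011111 pc6: +64 =1076
r96=1100000 pc2: +4 =1080
r97=1100001 pc3: +8 =1088
r98=1100010 pc3: +8 =1096
r99=1100011 pc4: +16 =1112
r100=1100100 pc3: +8 =1120
r101=1100101 pc4: +16 =1136
r102=1100110 pc4: +16 =1152
r103=1100111 pc5: +32 =1184
r104=1101000 pc3: +8 =1192
r105=1101001 pc4: +16 =1208
r106=1101010 pc4: +16 =1224
r107=1101011 pc5: +32 =1256
r108=1101100 pc4: +16 =1272
r109=1101101 pc5: +32 =1304

Answer: 1304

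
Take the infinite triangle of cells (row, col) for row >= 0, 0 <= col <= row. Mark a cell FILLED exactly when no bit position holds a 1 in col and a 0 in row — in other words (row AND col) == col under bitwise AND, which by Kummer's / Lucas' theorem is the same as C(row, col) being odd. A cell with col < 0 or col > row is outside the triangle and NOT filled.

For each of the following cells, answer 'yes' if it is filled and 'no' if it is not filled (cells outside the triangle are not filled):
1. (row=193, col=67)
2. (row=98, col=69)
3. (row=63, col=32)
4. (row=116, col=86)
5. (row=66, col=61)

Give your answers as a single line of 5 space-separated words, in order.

(193,67): row=0b11000001, col=0b1000011, row AND col = 0b1000001 = 65; 65 != 67 -> empty
(98,69): row=0b1100010, col=0b1000101, row AND col = 0b1000000 = 64; 64 != 69 -> empty
(63,32): row=0b111111, col=0b100000, row AND col = 0b100000 = 32; 32 == 32 -> filled
(116,86): row=0b1110100, col=0b1010110, row AND col = 0b1010100 = 84; 84 != 86 -> empty
(66,61): row=0b1000010, col=0b111101, row AND col = 0b0 = 0; 0 != 61 -> empty

Answer: no no yes no no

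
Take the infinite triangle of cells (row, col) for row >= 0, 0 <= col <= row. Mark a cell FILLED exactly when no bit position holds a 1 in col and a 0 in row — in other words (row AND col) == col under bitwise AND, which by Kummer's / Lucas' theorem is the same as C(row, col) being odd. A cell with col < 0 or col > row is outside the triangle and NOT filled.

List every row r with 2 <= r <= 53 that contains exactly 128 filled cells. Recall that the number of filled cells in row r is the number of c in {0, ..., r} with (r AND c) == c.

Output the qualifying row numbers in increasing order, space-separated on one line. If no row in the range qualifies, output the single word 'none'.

Row r has 2^popcount(r) filled cells, so we need popcount(r) = log2(128) = 7.
Scan r = 2..53 and keep those with exactly 7 one-bits:
r=2=10 popcount=1 -> skip
r=3=11 popcount=2 -> skip
r=4=100 popcount=1 -> skip
r=5=101 popcount=2 -> skip
r=6=110 popcount=2 -> skip
r=7=111 popcount=3 -> skip
r=8=1000 popcount=1 -> skip
r=9=1001 popcount=2 -> skip
r=10=1010 popcount=2 -> skip
r=11=1011 popcount=3 -> skip
r=12=1100 popcount=2 -> skip
r=13=1101 popcount=3 -> skip
r=14=1110 popcount=3 -> skip
r=15=1111 popcount=4 -> skip
r=16=10000 popcount=1 -> skip
r=17=10001 popcount=2 -> skip
r=18=10010 popcount=2 -> skip
r=19=10011 popcount=3 -> skip
r=20=10100 popcount=2 -> skip
r=21=10101 popcount=3 -> skip
r=22=10110 popcount=3 -> skip
r=23=10111 popcount=4 -> skip
r=24=11000 popcount=2 -> skip
r=25=11001 popcount=3 -> skip
r=26=11010 popcount=3 -> skip
r=27=11011 popcount=4 -> skip
r=28=11100 popcount=3 -> skip
r=29=11101 popcount=4 -> skip
r=30=11110 popcount=4 -> skip
r=31=11111 popcount=5 -> skip
r=32=100000 popcount=1 -> skip
r=33=100001 popcount=2 -> skip
r=34=100010 popcount=2 -> skip
r=35=100011 popcount=3 -> skip
r=36=100100 popcount=2 -> skip
r=37=100101 popcount=3 -> skip
r=38=100110 popcount=3 -> skip
r=39=100111 popcount=4 -> skip
r=40=101000 popcount=2 -> skip
r=41=101001 popcount=3 -> skip
r=42=101010 popcount=3 -> skip
r=43=101011 popcount=4 -> skip
r=44=101100 popcount=3 -> skip
r=45=101101 popcount=4 -> skip
r=46=101110 popcount=4 -> skip
r=47=101111 popcount=5 -> skip
r=48=110000 popcount=2 -> skip
r=49=110001 popcount=3 -> skip
r=50=110010 popcount=3 -> skip
r=51=110011 popcount=4 -> skip
r=52=110100 popcount=3 -> skip
r=53=110101 popcount=4 -> skip
Kept rows: none

Answer: none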